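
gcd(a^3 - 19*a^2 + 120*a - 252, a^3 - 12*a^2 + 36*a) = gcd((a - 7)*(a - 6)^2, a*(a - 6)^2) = a^2 - 12*a + 36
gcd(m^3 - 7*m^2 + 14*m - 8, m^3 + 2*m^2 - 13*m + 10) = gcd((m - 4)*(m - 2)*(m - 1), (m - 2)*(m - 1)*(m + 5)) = m^2 - 3*m + 2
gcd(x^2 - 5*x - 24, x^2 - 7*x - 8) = x - 8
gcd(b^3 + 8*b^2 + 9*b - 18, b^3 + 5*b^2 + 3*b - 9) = b^2 + 2*b - 3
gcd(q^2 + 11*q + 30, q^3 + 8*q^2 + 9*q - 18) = q + 6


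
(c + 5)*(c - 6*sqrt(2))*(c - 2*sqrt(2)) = c^3 - 8*sqrt(2)*c^2 + 5*c^2 - 40*sqrt(2)*c + 24*c + 120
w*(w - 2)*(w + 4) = w^3 + 2*w^2 - 8*w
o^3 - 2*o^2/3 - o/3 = o*(o - 1)*(o + 1/3)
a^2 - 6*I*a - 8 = (a - 4*I)*(a - 2*I)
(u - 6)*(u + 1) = u^2 - 5*u - 6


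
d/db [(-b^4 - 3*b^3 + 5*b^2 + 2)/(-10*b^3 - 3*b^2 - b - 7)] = 2*(5*b^6 + 3*b^5 + 31*b^4 + 17*b^3 + 59*b^2 - 29*b + 1)/(100*b^6 + 60*b^5 + 29*b^4 + 146*b^3 + 43*b^2 + 14*b + 49)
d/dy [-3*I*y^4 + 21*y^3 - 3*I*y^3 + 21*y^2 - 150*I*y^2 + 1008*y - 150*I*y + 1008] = -12*I*y^3 + y^2*(63 - 9*I) + y*(42 - 300*I) + 1008 - 150*I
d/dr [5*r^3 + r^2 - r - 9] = 15*r^2 + 2*r - 1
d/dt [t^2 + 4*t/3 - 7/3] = 2*t + 4/3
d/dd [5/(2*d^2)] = -5/d^3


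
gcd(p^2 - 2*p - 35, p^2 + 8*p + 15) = p + 5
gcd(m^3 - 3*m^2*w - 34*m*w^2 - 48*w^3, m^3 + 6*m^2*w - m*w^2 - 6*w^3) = 1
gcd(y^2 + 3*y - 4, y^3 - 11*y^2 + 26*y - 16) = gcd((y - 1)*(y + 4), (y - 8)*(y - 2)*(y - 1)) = y - 1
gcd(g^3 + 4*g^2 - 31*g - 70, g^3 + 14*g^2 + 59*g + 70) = g^2 + 9*g + 14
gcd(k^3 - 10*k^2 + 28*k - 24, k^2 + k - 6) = k - 2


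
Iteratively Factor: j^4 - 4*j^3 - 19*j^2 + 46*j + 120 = (j - 4)*(j^3 - 19*j - 30) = (j - 4)*(j + 3)*(j^2 - 3*j - 10) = (j - 4)*(j + 2)*(j + 3)*(j - 5)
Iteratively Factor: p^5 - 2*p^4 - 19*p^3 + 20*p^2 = (p - 1)*(p^4 - p^3 - 20*p^2) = p*(p - 1)*(p^3 - p^2 - 20*p) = p^2*(p - 1)*(p^2 - p - 20) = p^2*(p - 1)*(p + 4)*(p - 5)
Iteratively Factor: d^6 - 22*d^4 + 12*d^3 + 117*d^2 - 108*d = (d - 1)*(d^5 + d^4 - 21*d^3 - 9*d^2 + 108*d) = (d - 3)*(d - 1)*(d^4 + 4*d^3 - 9*d^2 - 36*d) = (d - 3)*(d - 1)*(d + 4)*(d^3 - 9*d) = (d - 3)^2*(d - 1)*(d + 4)*(d^2 + 3*d) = d*(d - 3)^2*(d - 1)*(d + 4)*(d + 3)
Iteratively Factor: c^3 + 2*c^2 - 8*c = (c - 2)*(c^2 + 4*c) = c*(c - 2)*(c + 4)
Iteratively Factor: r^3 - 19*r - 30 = (r - 5)*(r^2 + 5*r + 6) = (r - 5)*(r + 3)*(r + 2)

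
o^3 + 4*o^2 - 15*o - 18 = (o - 3)*(o + 1)*(o + 6)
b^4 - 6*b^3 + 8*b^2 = b^2*(b - 4)*(b - 2)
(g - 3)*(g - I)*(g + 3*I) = g^3 - 3*g^2 + 2*I*g^2 + 3*g - 6*I*g - 9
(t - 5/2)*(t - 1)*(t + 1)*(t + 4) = t^4 + 3*t^3/2 - 11*t^2 - 3*t/2 + 10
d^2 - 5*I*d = d*(d - 5*I)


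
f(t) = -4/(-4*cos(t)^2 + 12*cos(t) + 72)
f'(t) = -4*(-8*sin(t)*cos(t) + 12*sin(t))/(-4*cos(t)^2 + 12*cos(t) + 72)^2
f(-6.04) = -0.05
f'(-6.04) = -0.00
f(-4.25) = -0.06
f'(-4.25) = -0.01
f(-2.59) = -0.07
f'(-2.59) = 0.01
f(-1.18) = -0.05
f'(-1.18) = 0.01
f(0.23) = -0.05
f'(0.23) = -0.00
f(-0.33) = -0.05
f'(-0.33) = 0.00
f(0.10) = -0.05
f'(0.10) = -0.00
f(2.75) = -0.07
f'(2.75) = -0.01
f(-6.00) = -0.05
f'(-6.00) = 0.00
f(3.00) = -0.07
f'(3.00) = 0.00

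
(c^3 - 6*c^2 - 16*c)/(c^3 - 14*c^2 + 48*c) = (c + 2)/(c - 6)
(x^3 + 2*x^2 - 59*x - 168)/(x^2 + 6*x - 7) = (x^2 - 5*x - 24)/(x - 1)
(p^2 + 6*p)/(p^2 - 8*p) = (p + 6)/(p - 8)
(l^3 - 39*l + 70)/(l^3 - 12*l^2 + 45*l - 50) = (l + 7)/(l - 5)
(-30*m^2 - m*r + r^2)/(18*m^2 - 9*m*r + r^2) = (5*m + r)/(-3*m + r)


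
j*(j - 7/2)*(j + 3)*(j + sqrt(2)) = j^4 - j^3/2 + sqrt(2)*j^3 - 21*j^2/2 - sqrt(2)*j^2/2 - 21*sqrt(2)*j/2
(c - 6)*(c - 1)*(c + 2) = c^3 - 5*c^2 - 8*c + 12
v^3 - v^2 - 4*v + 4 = (v - 2)*(v - 1)*(v + 2)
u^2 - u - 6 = (u - 3)*(u + 2)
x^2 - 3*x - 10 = (x - 5)*(x + 2)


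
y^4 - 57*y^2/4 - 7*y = y*(y - 4)*(y + 1/2)*(y + 7/2)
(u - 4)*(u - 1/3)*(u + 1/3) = u^3 - 4*u^2 - u/9 + 4/9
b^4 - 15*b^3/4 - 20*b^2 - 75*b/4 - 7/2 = (b - 7)*(b + 1/4)*(b + 1)*(b + 2)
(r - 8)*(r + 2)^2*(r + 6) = r^4 + 2*r^3 - 52*r^2 - 200*r - 192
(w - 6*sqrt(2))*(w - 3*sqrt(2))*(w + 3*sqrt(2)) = w^3 - 6*sqrt(2)*w^2 - 18*w + 108*sqrt(2)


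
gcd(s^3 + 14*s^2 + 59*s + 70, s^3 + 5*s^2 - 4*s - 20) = s^2 + 7*s + 10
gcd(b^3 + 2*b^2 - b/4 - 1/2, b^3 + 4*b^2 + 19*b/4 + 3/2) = b^2 + 5*b/2 + 1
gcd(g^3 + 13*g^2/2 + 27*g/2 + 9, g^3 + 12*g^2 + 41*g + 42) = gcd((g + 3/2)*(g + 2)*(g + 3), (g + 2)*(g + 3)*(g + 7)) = g^2 + 5*g + 6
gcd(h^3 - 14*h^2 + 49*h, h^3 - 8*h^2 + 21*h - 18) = 1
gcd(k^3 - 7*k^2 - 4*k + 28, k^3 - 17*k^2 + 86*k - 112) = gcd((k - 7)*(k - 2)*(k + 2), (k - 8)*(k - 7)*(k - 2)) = k^2 - 9*k + 14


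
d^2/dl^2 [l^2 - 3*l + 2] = 2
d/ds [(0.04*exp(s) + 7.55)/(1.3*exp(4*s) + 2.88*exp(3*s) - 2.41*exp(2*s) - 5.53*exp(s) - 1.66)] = (-0.156*exp(4*s) - 39.4904*exp(3*s) - 65.1356*exp(2*s) + 36.391*exp(s) + 41.6851)*exp(s)/(1.69*exp(8*s) + 7.488*exp(7*s) + 2.0284*exp(6*s) - 28.2596*exp(5*s) - 30.3607*exp(4*s) + 17.093*exp(3*s) + 38.5821*exp(2*s) + 18.3596*exp(s) + 2.7556)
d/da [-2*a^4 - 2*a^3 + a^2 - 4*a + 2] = -8*a^3 - 6*a^2 + 2*a - 4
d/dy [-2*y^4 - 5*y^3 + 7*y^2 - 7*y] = -8*y^3 - 15*y^2 + 14*y - 7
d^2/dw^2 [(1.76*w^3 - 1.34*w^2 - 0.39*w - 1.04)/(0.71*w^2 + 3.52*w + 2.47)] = (8.88178419700125e-16*w^5 + 3.5527136788005e-15*w^4 + 43.745842*w^3 + 102.767028*w^2 + 52.934154*w - 31.693116)/(0.357911*w^6 + 5.323296*w^5 + 30.126933*w^4 + 80.652352*w^3 + 104.807781*w^2 + 64.425504*w + 15.069223)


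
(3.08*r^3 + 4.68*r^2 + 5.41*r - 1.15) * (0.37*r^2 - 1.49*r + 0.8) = 1.1396*r^5 - 2.8576*r^4 - 2.5075*r^3 - 4.7424*r^2 + 6.0415*r - 0.92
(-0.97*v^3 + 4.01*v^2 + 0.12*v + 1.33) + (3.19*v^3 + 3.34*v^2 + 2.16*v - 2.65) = 2.22*v^3 + 7.35*v^2 + 2.28*v - 1.32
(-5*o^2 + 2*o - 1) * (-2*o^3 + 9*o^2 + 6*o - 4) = 10*o^5 - 49*o^4 - 10*o^3 + 23*o^2 - 14*o + 4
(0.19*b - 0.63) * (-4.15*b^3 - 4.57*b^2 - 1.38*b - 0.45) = -0.7885*b^4 + 1.7462*b^3 + 2.6169*b^2 + 0.7839*b + 0.2835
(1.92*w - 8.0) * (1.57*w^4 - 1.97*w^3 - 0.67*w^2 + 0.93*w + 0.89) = 3.0144*w^5 - 16.3424*w^4 + 14.4736*w^3 + 7.1456*w^2 - 5.7312*w - 7.12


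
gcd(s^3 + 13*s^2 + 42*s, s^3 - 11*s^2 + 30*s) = s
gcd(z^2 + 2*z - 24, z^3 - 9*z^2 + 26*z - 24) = z - 4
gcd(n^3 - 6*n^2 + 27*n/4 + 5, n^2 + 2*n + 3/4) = n + 1/2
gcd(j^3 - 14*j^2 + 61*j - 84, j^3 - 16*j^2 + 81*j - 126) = j^2 - 10*j + 21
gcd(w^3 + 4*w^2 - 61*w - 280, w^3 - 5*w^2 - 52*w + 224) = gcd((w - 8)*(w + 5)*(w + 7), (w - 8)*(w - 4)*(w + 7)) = w^2 - w - 56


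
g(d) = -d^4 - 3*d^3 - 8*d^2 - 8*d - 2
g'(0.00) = -8.00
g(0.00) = -2.00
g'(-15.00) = 11707.00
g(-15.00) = -42182.00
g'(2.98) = -241.46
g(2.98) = -255.14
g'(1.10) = -41.81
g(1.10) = -25.94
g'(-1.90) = 17.35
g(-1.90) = -8.14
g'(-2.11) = 23.27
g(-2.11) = -12.38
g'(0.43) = -16.86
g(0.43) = -7.19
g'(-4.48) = 242.71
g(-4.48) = -259.80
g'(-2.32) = 30.63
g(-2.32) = -18.01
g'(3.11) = -265.13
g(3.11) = -288.05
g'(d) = -4*d^3 - 9*d^2 - 16*d - 8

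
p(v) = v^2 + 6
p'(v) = 2*v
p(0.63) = 6.40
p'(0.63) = 1.26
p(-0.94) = 6.88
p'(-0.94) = -1.88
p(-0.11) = 6.01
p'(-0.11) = -0.22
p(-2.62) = 12.86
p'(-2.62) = -5.24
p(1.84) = 9.39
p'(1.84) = 3.68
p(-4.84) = 29.43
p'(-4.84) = -9.68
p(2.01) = 10.04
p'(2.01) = 4.02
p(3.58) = 18.82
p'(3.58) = 7.16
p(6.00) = 42.00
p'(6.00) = 12.00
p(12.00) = 150.00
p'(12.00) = 24.00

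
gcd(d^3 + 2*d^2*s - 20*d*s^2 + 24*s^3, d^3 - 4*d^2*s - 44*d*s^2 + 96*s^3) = -d^2 - 4*d*s + 12*s^2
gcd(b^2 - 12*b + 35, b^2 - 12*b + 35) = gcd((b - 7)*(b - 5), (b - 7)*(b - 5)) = b^2 - 12*b + 35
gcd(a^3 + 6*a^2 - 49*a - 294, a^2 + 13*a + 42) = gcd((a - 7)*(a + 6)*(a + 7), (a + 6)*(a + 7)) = a^2 + 13*a + 42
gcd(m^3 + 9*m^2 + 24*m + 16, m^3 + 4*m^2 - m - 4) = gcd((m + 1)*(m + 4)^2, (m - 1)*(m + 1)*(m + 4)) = m^2 + 5*m + 4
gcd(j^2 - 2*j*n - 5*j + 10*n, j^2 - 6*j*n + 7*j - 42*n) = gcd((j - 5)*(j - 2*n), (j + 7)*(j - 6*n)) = 1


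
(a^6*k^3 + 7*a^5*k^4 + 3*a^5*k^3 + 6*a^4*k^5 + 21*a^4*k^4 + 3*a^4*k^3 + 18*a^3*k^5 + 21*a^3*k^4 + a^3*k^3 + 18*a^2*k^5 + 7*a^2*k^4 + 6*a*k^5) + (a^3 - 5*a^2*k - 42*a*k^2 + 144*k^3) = a^6*k^3 + 7*a^5*k^4 + 3*a^5*k^3 + 6*a^4*k^5 + 21*a^4*k^4 + 3*a^4*k^3 + 18*a^3*k^5 + 21*a^3*k^4 + a^3*k^3 + a^3 + 18*a^2*k^5 + 7*a^2*k^4 - 5*a^2*k + 6*a*k^5 - 42*a*k^2 + 144*k^3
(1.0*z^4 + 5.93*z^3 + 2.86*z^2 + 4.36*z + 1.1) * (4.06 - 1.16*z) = -1.16*z^5 - 2.8188*z^4 + 20.7582*z^3 + 6.554*z^2 + 16.4256*z + 4.466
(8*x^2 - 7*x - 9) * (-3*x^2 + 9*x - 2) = -24*x^4 + 93*x^3 - 52*x^2 - 67*x + 18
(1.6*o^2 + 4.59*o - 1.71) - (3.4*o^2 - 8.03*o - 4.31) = -1.8*o^2 + 12.62*o + 2.6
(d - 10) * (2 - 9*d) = -9*d^2 + 92*d - 20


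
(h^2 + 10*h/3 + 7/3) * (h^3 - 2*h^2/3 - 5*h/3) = h^5 + 8*h^4/3 - 14*h^3/9 - 64*h^2/9 - 35*h/9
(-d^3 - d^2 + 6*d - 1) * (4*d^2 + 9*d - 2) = -4*d^5 - 13*d^4 + 17*d^3 + 52*d^2 - 21*d + 2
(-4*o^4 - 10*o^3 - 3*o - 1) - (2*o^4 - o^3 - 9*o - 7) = -6*o^4 - 9*o^3 + 6*o + 6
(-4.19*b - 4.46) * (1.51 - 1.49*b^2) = 6.2431*b^3 + 6.6454*b^2 - 6.3269*b - 6.7346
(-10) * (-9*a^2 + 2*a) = 90*a^2 - 20*a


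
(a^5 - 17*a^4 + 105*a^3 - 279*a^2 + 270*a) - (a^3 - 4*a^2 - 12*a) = a^5 - 17*a^4 + 104*a^3 - 275*a^2 + 282*a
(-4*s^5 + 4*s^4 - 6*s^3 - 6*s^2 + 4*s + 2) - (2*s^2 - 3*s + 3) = -4*s^5 + 4*s^4 - 6*s^3 - 8*s^2 + 7*s - 1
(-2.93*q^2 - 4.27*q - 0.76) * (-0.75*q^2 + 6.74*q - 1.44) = 2.1975*q^4 - 16.5457*q^3 - 23.9906*q^2 + 1.0264*q + 1.0944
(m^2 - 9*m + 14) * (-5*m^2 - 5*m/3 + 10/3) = -5*m^4 + 130*m^3/3 - 155*m^2/3 - 160*m/3 + 140/3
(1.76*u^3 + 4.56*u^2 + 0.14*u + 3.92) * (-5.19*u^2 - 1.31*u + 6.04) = -9.1344*u^5 - 25.972*u^4 + 3.9302*u^3 + 7.0142*u^2 - 4.2896*u + 23.6768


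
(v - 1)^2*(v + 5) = v^3 + 3*v^2 - 9*v + 5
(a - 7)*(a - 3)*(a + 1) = a^3 - 9*a^2 + 11*a + 21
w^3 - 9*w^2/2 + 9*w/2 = w*(w - 3)*(w - 3/2)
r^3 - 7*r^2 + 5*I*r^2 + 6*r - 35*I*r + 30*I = (r - 6)*(r - 1)*(r + 5*I)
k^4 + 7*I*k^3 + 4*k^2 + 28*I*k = k*(k - 2*I)*(k + 2*I)*(k + 7*I)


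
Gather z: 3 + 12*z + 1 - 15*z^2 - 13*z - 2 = -15*z^2 - z + 2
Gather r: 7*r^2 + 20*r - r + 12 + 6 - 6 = 7*r^2 + 19*r + 12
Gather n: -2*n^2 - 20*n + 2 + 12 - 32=-2*n^2 - 20*n - 18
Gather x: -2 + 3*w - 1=3*w - 3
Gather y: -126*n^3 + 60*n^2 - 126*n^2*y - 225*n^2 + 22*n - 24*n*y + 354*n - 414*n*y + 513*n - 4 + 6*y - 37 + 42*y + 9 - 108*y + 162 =-126*n^3 - 165*n^2 + 889*n + y*(-126*n^2 - 438*n - 60) + 130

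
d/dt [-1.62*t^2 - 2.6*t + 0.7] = -3.24*t - 2.6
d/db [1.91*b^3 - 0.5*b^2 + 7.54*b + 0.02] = 5.73*b^2 - 1.0*b + 7.54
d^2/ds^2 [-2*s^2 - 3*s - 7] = -4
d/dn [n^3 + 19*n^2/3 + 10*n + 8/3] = 3*n^2 + 38*n/3 + 10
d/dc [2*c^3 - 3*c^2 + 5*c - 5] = 6*c^2 - 6*c + 5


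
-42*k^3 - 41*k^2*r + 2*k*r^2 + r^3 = (-6*k + r)*(k + r)*(7*k + r)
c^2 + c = c*(c + 1)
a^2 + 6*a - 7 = (a - 1)*(a + 7)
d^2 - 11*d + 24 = (d - 8)*(d - 3)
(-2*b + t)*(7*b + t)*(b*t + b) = -14*b^3*t - 14*b^3 + 5*b^2*t^2 + 5*b^2*t + b*t^3 + b*t^2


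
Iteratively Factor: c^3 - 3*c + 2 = (c - 1)*(c^2 + c - 2) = (c - 1)^2*(c + 2)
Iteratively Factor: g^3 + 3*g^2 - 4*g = (g - 1)*(g^2 + 4*g) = (g - 1)*(g + 4)*(g)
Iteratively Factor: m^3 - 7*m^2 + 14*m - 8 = (m - 4)*(m^2 - 3*m + 2) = (m - 4)*(m - 2)*(m - 1)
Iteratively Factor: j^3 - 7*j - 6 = (j - 3)*(j^2 + 3*j + 2) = (j - 3)*(j + 2)*(j + 1)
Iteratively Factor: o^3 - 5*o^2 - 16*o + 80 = (o - 4)*(o^2 - o - 20) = (o - 5)*(o - 4)*(o + 4)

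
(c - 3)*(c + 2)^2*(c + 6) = c^4 + 7*c^3 - 2*c^2 - 60*c - 72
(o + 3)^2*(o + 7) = o^3 + 13*o^2 + 51*o + 63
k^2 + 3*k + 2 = (k + 1)*(k + 2)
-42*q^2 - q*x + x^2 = (-7*q + x)*(6*q + x)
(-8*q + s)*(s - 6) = -8*q*s + 48*q + s^2 - 6*s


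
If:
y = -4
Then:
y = -4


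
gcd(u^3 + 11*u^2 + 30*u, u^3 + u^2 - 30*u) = u^2 + 6*u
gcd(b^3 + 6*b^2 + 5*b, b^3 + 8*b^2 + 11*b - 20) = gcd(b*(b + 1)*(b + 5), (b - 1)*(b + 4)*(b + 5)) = b + 5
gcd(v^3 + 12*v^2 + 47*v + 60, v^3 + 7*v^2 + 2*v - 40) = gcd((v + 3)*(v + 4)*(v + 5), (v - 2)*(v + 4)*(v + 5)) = v^2 + 9*v + 20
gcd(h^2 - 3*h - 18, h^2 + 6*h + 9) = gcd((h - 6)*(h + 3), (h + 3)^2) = h + 3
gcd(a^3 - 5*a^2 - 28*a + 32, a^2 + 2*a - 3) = a - 1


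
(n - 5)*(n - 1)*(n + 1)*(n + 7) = n^4 + 2*n^3 - 36*n^2 - 2*n + 35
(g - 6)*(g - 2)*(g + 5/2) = g^3 - 11*g^2/2 - 8*g + 30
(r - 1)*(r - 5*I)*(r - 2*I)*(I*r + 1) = I*r^4 + 8*r^3 - I*r^3 - 8*r^2 - 17*I*r^2 - 10*r + 17*I*r + 10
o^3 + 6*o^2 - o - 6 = (o - 1)*(o + 1)*(o + 6)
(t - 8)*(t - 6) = t^2 - 14*t + 48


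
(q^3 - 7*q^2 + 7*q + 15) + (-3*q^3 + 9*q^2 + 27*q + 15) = -2*q^3 + 2*q^2 + 34*q + 30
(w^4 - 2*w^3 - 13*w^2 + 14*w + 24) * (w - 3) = w^5 - 5*w^4 - 7*w^3 + 53*w^2 - 18*w - 72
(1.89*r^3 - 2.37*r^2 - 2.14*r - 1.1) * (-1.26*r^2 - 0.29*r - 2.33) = -2.3814*r^5 + 2.4381*r^4 - 1.02*r^3 + 7.5287*r^2 + 5.3052*r + 2.563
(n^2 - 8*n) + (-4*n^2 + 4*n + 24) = -3*n^2 - 4*n + 24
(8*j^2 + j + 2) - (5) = 8*j^2 + j - 3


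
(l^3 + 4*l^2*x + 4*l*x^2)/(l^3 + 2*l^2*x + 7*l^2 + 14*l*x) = (l + 2*x)/(l + 7)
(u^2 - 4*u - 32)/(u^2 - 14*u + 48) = (u + 4)/(u - 6)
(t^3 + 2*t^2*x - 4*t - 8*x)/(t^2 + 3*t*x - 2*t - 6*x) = (t^2 + 2*t*x + 2*t + 4*x)/(t + 3*x)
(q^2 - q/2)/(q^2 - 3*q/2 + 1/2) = q/(q - 1)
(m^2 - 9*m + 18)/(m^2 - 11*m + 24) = (m - 6)/(m - 8)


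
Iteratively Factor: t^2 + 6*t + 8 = (t + 4)*(t + 2)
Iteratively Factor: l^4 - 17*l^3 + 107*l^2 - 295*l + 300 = (l - 3)*(l^3 - 14*l^2 + 65*l - 100) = (l - 5)*(l - 3)*(l^2 - 9*l + 20) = (l - 5)*(l - 4)*(l - 3)*(l - 5)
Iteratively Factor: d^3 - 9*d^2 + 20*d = (d - 5)*(d^2 - 4*d) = (d - 5)*(d - 4)*(d)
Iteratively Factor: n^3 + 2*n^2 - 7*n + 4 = (n - 1)*(n^2 + 3*n - 4) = (n - 1)*(n + 4)*(n - 1)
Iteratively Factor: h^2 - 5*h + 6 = (h - 2)*(h - 3)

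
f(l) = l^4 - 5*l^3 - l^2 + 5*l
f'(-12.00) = -9043.00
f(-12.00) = 29172.00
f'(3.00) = -28.00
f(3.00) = -48.00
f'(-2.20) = -105.79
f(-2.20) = 60.83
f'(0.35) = 2.63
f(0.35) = 1.43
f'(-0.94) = -9.70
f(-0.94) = -0.65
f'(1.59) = -20.02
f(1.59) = -8.29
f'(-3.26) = -286.48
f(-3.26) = 259.25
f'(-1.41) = -33.21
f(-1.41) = 8.93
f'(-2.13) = -97.45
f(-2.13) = 53.71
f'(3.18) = -24.42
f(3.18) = -52.74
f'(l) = 4*l^3 - 15*l^2 - 2*l + 5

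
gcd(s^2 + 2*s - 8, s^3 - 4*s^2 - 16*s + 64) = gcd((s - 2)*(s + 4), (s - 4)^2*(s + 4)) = s + 4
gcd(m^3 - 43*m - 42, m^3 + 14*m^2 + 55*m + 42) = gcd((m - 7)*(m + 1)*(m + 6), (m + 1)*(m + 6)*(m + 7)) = m^2 + 7*m + 6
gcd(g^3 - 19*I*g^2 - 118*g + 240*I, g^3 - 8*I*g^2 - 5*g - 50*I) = g - 5*I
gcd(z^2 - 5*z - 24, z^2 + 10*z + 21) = z + 3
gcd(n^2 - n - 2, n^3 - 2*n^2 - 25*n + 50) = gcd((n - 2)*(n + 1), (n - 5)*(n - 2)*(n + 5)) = n - 2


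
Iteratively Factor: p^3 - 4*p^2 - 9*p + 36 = (p + 3)*(p^2 - 7*p + 12) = (p - 3)*(p + 3)*(p - 4)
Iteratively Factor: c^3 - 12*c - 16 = (c - 4)*(c^2 + 4*c + 4) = (c - 4)*(c + 2)*(c + 2)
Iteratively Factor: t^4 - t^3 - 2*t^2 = (t)*(t^3 - t^2 - 2*t) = t*(t + 1)*(t^2 - 2*t) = t^2*(t + 1)*(t - 2)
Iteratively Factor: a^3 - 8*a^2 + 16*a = (a)*(a^2 - 8*a + 16) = a*(a - 4)*(a - 4)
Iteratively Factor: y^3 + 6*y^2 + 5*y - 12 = (y - 1)*(y^2 + 7*y + 12) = (y - 1)*(y + 4)*(y + 3)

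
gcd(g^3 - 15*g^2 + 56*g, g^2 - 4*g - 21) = g - 7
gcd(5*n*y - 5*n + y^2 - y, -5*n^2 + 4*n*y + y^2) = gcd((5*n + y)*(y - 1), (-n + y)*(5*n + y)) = 5*n + y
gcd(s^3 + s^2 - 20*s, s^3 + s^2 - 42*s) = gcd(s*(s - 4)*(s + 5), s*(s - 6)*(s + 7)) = s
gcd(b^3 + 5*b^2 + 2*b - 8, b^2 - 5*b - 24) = 1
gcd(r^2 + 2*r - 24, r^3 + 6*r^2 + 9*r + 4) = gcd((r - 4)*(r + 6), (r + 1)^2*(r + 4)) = 1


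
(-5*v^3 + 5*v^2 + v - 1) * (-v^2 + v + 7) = 5*v^5 - 10*v^4 - 31*v^3 + 37*v^2 + 6*v - 7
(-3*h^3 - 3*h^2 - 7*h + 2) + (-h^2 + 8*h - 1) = -3*h^3 - 4*h^2 + h + 1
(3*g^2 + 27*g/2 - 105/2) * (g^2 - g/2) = 3*g^4 + 12*g^3 - 237*g^2/4 + 105*g/4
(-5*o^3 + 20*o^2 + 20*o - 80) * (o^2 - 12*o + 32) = -5*o^5 + 80*o^4 - 380*o^3 + 320*o^2 + 1600*o - 2560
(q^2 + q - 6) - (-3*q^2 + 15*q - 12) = 4*q^2 - 14*q + 6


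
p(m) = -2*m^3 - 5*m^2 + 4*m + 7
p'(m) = -6*m^2 - 10*m + 4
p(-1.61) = -4.05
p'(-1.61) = 4.55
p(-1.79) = -4.71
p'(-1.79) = 2.68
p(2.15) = -27.39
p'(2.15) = -45.24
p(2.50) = -45.50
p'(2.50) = -58.50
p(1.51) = -5.25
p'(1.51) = -24.78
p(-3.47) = 16.48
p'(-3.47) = -33.55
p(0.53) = 7.42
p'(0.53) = -2.99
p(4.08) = -195.75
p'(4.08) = -136.68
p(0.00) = 7.00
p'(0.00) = 4.00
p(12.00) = -4121.00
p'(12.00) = -980.00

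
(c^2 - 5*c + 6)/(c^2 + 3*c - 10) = (c - 3)/(c + 5)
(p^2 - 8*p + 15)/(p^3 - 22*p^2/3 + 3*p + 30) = 3*(p - 5)/(3*p^2 - 13*p - 30)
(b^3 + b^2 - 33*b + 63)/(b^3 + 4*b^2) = (b^3 + b^2 - 33*b + 63)/(b^2*(b + 4))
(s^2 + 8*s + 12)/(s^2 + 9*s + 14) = (s + 6)/(s + 7)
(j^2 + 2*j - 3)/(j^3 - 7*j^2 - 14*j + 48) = (j - 1)/(j^2 - 10*j + 16)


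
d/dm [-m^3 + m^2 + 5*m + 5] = -3*m^2 + 2*m + 5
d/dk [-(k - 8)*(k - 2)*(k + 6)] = -3*k^2 + 8*k + 44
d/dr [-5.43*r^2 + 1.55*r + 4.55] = 1.55 - 10.86*r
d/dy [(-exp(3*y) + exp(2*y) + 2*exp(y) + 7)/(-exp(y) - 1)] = (2*exp(3*y) + 2*exp(2*y) - 2*exp(y) + 5)*exp(y)/(exp(2*y) + 2*exp(y) + 1)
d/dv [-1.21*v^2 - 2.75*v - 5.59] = -2.42*v - 2.75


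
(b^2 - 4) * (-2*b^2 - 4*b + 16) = -2*b^4 - 4*b^3 + 24*b^2 + 16*b - 64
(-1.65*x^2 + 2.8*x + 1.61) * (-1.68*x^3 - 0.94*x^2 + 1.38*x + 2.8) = 2.772*x^5 - 3.153*x^4 - 7.6138*x^3 - 2.2694*x^2 + 10.0618*x + 4.508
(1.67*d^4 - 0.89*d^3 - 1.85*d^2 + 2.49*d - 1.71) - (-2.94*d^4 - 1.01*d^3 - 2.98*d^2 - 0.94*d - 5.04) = 4.61*d^4 + 0.12*d^3 + 1.13*d^2 + 3.43*d + 3.33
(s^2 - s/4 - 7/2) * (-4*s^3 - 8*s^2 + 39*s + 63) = -4*s^5 - 7*s^4 + 55*s^3 + 325*s^2/4 - 609*s/4 - 441/2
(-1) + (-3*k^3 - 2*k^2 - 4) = -3*k^3 - 2*k^2 - 5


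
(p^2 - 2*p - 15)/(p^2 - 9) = (p - 5)/(p - 3)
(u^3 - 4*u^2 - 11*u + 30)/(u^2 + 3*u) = u - 7 + 10/u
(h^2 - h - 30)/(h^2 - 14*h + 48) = (h + 5)/(h - 8)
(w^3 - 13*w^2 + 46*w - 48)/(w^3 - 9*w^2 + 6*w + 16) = (w - 3)/(w + 1)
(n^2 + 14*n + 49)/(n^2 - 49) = (n + 7)/(n - 7)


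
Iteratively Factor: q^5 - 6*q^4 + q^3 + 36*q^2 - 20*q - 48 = (q - 4)*(q^4 - 2*q^3 - 7*q^2 + 8*q + 12) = (q - 4)*(q - 3)*(q^3 + q^2 - 4*q - 4) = (q - 4)*(q - 3)*(q + 2)*(q^2 - q - 2) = (q - 4)*(q - 3)*(q + 1)*(q + 2)*(q - 2)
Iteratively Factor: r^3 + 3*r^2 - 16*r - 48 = (r + 4)*(r^2 - r - 12) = (r + 3)*(r + 4)*(r - 4)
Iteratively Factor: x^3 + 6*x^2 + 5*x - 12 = (x - 1)*(x^2 + 7*x + 12) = (x - 1)*(x + 4)*(x + 3)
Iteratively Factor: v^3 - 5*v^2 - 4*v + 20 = (v + 2)*(v^2 - 7*v + 10) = (v - 2)*(v + 2)*(v - 5)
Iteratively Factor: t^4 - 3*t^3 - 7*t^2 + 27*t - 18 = (t + 3)*(t^3 - 6*t^2 + 11*t - 6) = (t - 1)*(t + 3)*(t^2 - 5*t + 6) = (t - 3)*(t - 1)*(t + 3)*(t - 2)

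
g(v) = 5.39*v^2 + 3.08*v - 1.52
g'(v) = 10.78*v + 3.08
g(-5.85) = 164.92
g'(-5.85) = -59.98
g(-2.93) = 35.73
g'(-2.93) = -28.51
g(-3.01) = 38.04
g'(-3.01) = -29.37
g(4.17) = 105.05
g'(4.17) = 48.03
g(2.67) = 45.13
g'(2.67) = 31.86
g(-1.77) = 9.91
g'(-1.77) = -16.00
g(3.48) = 74.47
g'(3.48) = 40.59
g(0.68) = 3.07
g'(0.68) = 10.41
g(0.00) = -1.52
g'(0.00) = 3.08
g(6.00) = 211.00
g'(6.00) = 67.76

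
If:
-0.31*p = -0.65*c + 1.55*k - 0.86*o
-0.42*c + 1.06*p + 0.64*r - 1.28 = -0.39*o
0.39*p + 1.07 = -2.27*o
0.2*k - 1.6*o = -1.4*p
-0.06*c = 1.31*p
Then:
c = -71.16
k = -31.06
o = -1.03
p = 3.26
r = -49.47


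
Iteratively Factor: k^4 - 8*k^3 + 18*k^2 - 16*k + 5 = (k - 1)*(k^3 - 7*k^2 + 11*k - 5) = (k - 1)^2*(k^2 - 6*k + 5) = (k - 1)^3*(k - 5)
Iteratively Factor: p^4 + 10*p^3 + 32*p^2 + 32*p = (p)*(p^3 + 10*p^2 + 32*p + 32) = p*(p + 4)*(p^2 + 6*p + 8) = p*(p + 4)^2*(p + 2)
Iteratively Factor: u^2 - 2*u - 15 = (u - 5)*(u + 3)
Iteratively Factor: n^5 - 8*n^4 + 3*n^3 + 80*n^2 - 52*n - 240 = (n + 2)*(n^4 - 10*n^3 + 23*n^2 + 34*n - 120) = (n - 4)*(n + 2)*(n^3 - 6*n^2 - n + 30) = (n - 5)*(n - 4)*(n + 2)*(n^2 - n - 6) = (n - 5)*(n - 4)*(n - 3)*(n + 2)*(n + 2)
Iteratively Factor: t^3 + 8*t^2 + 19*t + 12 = (t + 1)*(t^2 + 7*t + 12) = (t + 1)*(t + 3)*(t + 4)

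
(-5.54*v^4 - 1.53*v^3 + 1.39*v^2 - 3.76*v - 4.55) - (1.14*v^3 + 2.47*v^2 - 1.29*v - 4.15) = -5.54*v^4 - 2.67*v^3 - 1.08*v^2 - 2.47*v - 0.399999999999999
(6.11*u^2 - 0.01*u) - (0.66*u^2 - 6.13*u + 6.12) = 5.45*u^2 + 6.12*u - 6.12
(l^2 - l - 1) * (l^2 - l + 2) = l^4 - 2*l^3 + 2*l^2 - l - 2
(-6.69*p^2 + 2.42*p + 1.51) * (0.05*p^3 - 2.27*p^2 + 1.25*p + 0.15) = -0.3345*p^5 + 15.3073*p^4 - 13.7804*p^3 - 1.4062*p^2 + 2.2505*p + 0.2265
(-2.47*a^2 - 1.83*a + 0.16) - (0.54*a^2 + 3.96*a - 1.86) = -3.01*a^2 - 5.79*a + 2.02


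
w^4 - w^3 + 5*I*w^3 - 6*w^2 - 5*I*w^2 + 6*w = w*(w - 1)*(w + 2*I)*(w + 3*I)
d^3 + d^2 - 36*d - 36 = (d - 6)*(d + 1)*(d + 6)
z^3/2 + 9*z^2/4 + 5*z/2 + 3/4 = (z/2 + 1/2)*(z + 1/2)*(z + 3)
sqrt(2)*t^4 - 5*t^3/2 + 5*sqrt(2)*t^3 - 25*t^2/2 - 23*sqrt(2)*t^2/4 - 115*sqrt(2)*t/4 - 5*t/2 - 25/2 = (t + 5)*(t - 5*sqrt(2)/2)*(t + sqrt(2))*(sqrt(2)*t + 1/2)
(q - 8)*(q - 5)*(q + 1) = q^3 - 12*q^2 + 27*q + 40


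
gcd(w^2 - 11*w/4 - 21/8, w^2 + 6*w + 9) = 1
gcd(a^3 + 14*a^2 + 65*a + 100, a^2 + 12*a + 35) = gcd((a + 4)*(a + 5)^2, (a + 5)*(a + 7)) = a + 5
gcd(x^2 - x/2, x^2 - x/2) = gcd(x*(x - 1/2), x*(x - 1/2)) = x^2 - x/2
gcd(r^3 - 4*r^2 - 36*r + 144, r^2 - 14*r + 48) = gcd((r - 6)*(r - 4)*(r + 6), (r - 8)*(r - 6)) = r - 6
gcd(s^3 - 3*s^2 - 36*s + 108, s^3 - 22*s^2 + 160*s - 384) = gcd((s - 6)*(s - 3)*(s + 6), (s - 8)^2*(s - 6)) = s - 6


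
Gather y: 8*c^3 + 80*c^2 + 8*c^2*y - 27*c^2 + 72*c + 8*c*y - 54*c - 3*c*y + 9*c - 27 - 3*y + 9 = 8*c^3 + 53*c^2 + 27*c + y*(8*c^2 + 5*c - 3) - 18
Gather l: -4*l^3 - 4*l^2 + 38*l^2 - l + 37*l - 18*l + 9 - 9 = -4*l^3 + 34*l^2 + 18*l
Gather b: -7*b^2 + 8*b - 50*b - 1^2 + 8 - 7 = -7*b^2 - 42*b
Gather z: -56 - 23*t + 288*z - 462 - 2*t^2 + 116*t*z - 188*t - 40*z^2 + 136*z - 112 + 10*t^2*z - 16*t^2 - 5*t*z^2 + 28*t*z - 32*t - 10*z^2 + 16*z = -18*t^2 - 243*t + z^2*(-5*t - 50) + z*(10*t^2 + 144*t + 440) - 630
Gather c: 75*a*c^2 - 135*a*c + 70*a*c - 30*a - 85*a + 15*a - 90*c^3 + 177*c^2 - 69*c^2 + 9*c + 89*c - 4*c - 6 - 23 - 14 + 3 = -100*a - 90*c^3 + c^2*(75*a + 108) + c*(94 - 65*a) - 40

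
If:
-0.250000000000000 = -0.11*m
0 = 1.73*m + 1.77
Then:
No Solution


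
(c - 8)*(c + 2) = c^2 - 6*c - 16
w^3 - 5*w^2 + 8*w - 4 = (w - 2)^2*(w - 1)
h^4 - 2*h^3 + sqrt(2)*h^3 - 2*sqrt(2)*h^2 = h^2*(h - 2)*(h + sqrt(2))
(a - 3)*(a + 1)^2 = a^3 - a^2 - 5*a - 3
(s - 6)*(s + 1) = s^2 - 5*s - 6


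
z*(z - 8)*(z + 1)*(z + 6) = z^4 - z^3 - 50*z^2 - 48*z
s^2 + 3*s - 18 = (s - 3)*(s + 6)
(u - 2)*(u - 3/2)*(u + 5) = u^3 + 3*u^2/2 - 29*u/2 + 15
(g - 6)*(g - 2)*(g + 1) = g^3 - 7*g^2 + 4*g + 12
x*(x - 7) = x^2 - 7*x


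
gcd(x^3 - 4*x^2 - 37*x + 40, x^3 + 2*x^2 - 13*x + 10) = x^2 + 4*x - 5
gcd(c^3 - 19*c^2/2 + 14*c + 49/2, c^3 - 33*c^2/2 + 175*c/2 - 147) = c^2 - 21*c/2 + 49/2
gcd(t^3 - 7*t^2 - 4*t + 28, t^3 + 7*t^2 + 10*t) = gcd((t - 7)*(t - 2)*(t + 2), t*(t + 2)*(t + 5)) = t + 2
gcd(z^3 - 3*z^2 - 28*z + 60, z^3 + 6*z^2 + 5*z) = z + 5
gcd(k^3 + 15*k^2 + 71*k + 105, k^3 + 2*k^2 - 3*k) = k + 3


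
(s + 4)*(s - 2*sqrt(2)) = s^2 - 2*sqrt(2)*s + 4*s - 8*sqrt(2)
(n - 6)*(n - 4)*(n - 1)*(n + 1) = n^4 - 10*n^3 + 23*n^2 + 10*n - 24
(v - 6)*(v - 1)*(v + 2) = v^3 - 5*v^2 - 8*v + 12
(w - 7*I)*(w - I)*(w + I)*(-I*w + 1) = -I*w^4 - 6*w^3 - 8*I*w^2 - 6*w - 7*I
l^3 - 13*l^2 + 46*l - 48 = (l - 8)*(l - 3)*(l - 2)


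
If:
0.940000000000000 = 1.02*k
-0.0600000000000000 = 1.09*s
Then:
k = 0.92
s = -0.06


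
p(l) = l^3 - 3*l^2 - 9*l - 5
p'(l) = 3*l^2 - 6*l - 9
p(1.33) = -19.92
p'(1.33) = -11.67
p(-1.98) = -6.70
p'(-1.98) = 14.64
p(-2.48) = -16.38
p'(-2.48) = 24.33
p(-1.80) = -4.35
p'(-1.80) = 11.52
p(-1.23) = -0.33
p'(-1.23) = 2.92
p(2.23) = -28.90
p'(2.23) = -7.46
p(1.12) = -17.44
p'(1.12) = -11.96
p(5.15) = 5.67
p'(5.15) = 39.67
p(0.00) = -5.00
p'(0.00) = -9.00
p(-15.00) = -3920.00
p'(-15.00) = 756.00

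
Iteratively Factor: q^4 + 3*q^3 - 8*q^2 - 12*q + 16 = (q - 1)*(q^3 + 4*q^2 - 4*q - 16) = (q - 1)*(q + 4)*(q^2 - 4) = (q - 1)*(q + 2)*(q + 4)*(q - 2)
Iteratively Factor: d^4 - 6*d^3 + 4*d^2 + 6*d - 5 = (d - 5)*(d^3 - d^2 - d + 1) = (d - 5)*(d + 1)*(d^2 - 2*d + 1) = (d - 5)*(d - 1)*(d + 1)*(d - 1)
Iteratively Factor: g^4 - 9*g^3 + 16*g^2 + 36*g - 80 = (g - 2)*(g^3 - 7*g^2 + 2*g + 40) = (g - 4)*(g - 2)*(g^2 - 3*g - 10) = (g - 4)*(g - 2)*(g + 2)*(g - 5)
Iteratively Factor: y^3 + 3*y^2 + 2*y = (y + 1)*(y^2 + 2*y) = (y + 1)*(y + 2)*(y)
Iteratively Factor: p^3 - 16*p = (p - 4)*(p^2 + 4*p) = p*(p - 4)*(p + 4)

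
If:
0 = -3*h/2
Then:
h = 0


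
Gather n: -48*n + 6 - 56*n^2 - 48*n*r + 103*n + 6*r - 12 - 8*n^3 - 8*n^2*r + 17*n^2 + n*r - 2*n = -8*n^3 + n^2*(-8*r - 39) + n*(53 - 47*r) + 6*r - 6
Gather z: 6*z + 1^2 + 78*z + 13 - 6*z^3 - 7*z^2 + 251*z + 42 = -6*z^3 - 7*z^2 + 335*z + 56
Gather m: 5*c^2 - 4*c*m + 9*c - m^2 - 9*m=5*c^2 + 9*c - m^2 + m*(-4*c - 9)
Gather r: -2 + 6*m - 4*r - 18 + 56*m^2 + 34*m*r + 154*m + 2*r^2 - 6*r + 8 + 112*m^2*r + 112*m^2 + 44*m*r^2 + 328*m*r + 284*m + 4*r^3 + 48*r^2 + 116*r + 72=168*m^2 + 444*m + 4*r^3 + r^2*(44*m + 50) + r*(112*m^2 + 362*m + 106) + 60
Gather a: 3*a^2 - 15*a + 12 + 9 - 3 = 3*a^2 - 15*a + 18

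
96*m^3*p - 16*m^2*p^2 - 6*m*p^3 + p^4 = p*(-6*m + p)*(-4*m + p)*(4*m + p)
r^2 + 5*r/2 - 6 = (r - 3/2)*(r + 4)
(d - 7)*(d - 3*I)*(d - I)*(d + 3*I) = d^4 - 7*d^3 - I*d^3 + 9*d^2 + 7*I*d^2 - 63*d - 9*I*d + 63*I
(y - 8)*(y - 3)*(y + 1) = y^3 - 10*y^2 + 13*y + 24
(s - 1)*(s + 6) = s^2 + 5*s - 6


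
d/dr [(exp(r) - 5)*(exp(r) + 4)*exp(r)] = (3*exp(2*r) - 2*exp(r) - 20)*exp(r)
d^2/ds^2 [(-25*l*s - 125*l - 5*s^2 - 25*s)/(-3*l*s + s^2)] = 10*(-225*l^3 + 225*l^2*s - 8*l*s^3 - 75*l*s^2 - 5*s^3)/(s^3*(-27*l^3 + 27*l^2*s - 9*l*s^2 + s^3))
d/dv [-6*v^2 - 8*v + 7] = -12*v - 8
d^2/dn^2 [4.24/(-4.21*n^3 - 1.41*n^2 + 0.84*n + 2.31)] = ((107.1024*n + 11.9568)*(4.21*n^3 + 1.41*n^2 - 0.84*n - 2.31) - 4.24*(12.63*n^2 + 2.82*n - 0.84)*(25.26*n^2 + 5.64*n - 1.68))/(4.21*n^3 + 1.41*n^2 - 0.84*n - 2.31)^3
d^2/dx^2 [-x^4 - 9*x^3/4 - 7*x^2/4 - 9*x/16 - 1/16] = -12*x^2 - 27*x/2 - 7/2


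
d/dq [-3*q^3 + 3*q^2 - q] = -9*q^2 + 6*q - 1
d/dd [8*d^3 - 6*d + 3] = 24*d^2 - 6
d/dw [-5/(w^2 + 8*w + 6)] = 10*(w + 4)/(w^2 + 8*w + 6)^2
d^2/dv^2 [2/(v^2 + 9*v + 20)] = 4*(-v^2 - 9*v + (2*v + 9)^2 - 20)/(v^2 + 9*v + 20)^3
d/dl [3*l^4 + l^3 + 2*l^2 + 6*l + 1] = 12*l^3 + 3*l^2 + 4*l + 6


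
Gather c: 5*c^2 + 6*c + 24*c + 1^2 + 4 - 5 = 5*c^2 + 30*c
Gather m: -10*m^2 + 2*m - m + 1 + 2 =-10*m^2 + m + 3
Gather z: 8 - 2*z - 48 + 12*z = 10*z - 40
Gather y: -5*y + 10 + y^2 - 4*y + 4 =y^2 - 9*y + 14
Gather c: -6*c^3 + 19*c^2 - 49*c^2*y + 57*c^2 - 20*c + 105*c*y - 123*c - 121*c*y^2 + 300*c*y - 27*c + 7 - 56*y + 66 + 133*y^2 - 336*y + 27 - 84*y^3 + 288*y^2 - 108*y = -6*c^3 + c^2*(76 - 49*y) + c*(-121*y^2 + 405*y - 170) - 84*y^3 + 421*y^2 - 500*y + 100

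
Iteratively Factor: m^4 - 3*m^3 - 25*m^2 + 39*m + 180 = (m + 3)*(m^3 - 6*m^2 - 7*m + 60) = (m - 5)*(m + 3)*(m^2 - m - 12) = (m - 5)*(m - 4)*(m + 3)*(m + 3)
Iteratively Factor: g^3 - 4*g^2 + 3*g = (g - 3)*(g^2 - g) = g*(g - 3)*(g - 1)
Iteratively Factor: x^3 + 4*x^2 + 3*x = (x)*(x^2 + 4*x + 3) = x*(x + 3)*(x + 1)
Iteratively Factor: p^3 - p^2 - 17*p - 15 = (p - 5)*(p^2 + 4*p + 3) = (p - 5)*(p + 3)*(p + 1)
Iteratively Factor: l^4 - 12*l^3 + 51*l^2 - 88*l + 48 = (l - 4)*(l^3 - 8*l^2 + 19*l - 12) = (l - 4)*(l - 3)*(l^2 - 5*l + 4) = (l - 4)^2*(l - 3)*(l - 1)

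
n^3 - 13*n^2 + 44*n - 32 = (n - 8)*(n - 4)*(n - 1)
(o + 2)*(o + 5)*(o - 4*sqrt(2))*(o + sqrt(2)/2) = o^4 - 7*sqrt(2)*o^3/2 + 7*o^3 - 49*sqrt(2)*o^2/2 + 6*o^2 - 35*sqrt(2)*o - 28*o - 40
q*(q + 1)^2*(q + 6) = q^4 + 8*q^3 + 13*q^2 + 6*q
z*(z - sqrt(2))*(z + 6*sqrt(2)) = z^3 + 5*sqrt(2)*z^2 - 12*z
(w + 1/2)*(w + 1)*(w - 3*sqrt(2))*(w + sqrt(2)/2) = w^4 - 5*sqrt(2)*w^3/2 + 3*w^3/2 - 15*sqrt(2)*w^2/4 - 5*w^2/2 - 9*w/2 - 5*sqrt(2)*w/4 - 3/2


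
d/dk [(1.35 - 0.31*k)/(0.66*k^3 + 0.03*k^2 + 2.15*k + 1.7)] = (0.4092*k^3 - 2.6637*k^2 - 0.081*k - 3.4295)/(0.4356*k^6 + 0.0396*k^5 + 2.8389*k^4 + 2.373*k^3 + 4.7245*k^2 + 7.31*k + 2.89)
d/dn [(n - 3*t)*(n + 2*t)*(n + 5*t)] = 3*n^2 + 8*n*t - 11*t^2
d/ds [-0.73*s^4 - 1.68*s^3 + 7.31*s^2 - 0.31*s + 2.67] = -2.92*s^3 - 5.04*s^2 + 14.62*s - 0.31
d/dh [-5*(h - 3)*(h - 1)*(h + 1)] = -15*h^2 + 30*h + 5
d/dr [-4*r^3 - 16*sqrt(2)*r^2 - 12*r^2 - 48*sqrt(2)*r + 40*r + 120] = -12*r^2 - 32*sqrt(2)*r - 24*r - 48*sqrt(2) + 40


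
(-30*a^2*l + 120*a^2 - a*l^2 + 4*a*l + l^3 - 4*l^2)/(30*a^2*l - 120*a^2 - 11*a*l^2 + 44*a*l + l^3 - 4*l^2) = (-5*a - l)/(5*a - l)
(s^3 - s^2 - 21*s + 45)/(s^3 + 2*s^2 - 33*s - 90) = (s^2 - 6*s + 9)/(s^2 - 3*s - 18)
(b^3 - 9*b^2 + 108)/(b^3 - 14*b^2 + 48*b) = (b^2 - 3*b - 18)/(b*(b - 8))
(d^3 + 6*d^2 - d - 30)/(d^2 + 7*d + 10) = (d^2 + d - 6)/(d + 2)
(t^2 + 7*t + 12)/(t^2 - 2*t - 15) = (t + 4)/(t - 5)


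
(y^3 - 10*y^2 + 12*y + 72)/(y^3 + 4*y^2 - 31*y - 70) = (y^2 - 12*y + 36)/(y^2 + 2*y - 35)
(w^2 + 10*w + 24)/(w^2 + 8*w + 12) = (w + 4)/(w + 2)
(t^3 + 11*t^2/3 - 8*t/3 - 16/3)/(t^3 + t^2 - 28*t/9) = 3*(t^2 + 5*t + 4)/(t*(3*t + 7))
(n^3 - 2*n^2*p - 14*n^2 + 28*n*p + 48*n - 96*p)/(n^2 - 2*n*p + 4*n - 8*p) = (n^2 - 14*n + 48)/(n + 4)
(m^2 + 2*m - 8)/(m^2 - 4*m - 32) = (m - 2)/(m - 8)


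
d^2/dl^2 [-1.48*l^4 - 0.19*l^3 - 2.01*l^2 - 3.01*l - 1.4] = -17.76*l^2 - 1.14*l - 4.02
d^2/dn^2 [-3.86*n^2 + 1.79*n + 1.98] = -7.72000000000000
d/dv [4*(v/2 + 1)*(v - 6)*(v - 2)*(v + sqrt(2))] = 8*v^3 - 36*v^2 + 6*sqrt(2)*v^2 - 24*sqrt(2)*v - 16*v - 8*sqrt(2) + 48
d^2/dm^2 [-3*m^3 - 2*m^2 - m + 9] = -18*m - 4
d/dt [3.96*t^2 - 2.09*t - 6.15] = 7.92*t - 2.09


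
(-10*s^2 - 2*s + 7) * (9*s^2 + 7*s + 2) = -90*s^4 - 88*s^3 + 29*s^2 + 45*s + 14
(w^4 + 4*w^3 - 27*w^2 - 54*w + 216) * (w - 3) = w^5 + w^4 - 39*w^3 + 27*w^2 + 378*w - 648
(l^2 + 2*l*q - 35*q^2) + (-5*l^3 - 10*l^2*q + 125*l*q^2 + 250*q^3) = -5*l^3 - 10*l^2*q + l^2 + 125*l*q^2 + 2*l*q + 250*q^3 - 35*q^2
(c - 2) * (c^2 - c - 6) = c^3 - 3*c^2 - 4*c + 12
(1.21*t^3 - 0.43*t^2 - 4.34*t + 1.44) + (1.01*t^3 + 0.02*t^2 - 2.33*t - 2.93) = 2.22*t^3 - 0.41*t^2 - 6.67*t - 1.49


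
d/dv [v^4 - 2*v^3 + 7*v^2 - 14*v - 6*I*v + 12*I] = 4*v^3 - 6*v^2 + 14*v - 14 - 6*I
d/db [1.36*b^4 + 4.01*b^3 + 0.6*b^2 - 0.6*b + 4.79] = 5.44*b^3 + 12.03*b^2 + 1.2*b - 0.6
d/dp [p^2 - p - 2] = 2*p - 1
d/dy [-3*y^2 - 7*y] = -6*y - 7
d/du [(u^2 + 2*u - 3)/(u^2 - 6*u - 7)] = 8*(-u^2 - u - 4)/(u^4 - 12*u^3 + 22*u^2 + 84*u + 49)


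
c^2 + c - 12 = (c - 3)*(c + 4)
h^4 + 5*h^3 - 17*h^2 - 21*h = h*(h - 3)*(h + 1)*(h + 7)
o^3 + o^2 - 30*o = o*(o - 5)*(o + 6)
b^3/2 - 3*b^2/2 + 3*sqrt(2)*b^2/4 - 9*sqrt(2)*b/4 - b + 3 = (b/2 + sqrt(2))*(b - 3)*(b - sqrt(2)/2)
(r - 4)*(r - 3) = r^2 - 7*r + 12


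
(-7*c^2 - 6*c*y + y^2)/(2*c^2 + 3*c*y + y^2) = (-7*c + y)/(2*c + y)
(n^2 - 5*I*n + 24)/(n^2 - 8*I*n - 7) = (-n^2 + 5*I*n - 24)/(-n^2 + 8*I*n + 7)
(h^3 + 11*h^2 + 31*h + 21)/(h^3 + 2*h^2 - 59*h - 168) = (h + 1)/(h - 8)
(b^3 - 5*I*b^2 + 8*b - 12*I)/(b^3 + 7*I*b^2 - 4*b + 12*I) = (b - 6*I)/(b + 6*I)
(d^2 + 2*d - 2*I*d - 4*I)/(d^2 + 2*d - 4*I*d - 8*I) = (d - 2*I)/(d - 4*I)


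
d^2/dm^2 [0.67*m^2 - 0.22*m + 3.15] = 1.34000000000000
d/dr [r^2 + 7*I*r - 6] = 2*r + 7*I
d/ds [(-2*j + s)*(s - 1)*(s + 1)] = -4*j*s + 3*s^2 - 1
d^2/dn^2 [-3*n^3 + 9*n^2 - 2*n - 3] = 18 - 18*n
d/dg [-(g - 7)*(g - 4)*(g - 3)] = -3*g^2 + 28*g - 61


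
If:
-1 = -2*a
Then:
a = 1/2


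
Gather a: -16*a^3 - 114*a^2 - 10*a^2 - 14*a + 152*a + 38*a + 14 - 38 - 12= -16*a^3 - 124*a^2 + 176*a - 36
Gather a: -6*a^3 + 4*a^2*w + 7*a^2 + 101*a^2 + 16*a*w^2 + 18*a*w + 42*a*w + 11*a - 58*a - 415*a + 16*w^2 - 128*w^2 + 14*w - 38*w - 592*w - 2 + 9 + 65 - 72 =-6*a^3 + a^2*(4*w + 108) + a*(16*w^2 + 60*w - 462) - 112*w^2 - 616*w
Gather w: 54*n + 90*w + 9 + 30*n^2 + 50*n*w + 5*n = 30*n^2 + 59*n + w*(50*n + 90) + 9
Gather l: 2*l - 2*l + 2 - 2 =0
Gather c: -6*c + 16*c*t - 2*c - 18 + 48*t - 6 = c*(16*t - 8) + 48*t - 24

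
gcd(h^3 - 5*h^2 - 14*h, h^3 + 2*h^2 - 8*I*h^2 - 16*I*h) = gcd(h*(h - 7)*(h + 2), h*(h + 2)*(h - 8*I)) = h^2 + 2*h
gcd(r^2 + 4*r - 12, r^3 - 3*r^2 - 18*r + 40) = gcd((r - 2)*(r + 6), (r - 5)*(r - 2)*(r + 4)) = r - 2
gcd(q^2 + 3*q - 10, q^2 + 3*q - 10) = q^2 + 3*q - 10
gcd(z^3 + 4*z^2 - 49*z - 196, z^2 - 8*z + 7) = z - 7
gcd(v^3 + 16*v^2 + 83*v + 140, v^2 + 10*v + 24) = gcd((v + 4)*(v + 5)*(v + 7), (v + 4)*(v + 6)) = v + 4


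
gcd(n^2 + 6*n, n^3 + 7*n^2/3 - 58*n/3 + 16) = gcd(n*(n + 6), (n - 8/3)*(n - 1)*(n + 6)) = n + 6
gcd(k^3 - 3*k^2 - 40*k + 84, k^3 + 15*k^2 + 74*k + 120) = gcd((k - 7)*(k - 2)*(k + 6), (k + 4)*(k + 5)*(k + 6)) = k + 6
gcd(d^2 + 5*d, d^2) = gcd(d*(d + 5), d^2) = d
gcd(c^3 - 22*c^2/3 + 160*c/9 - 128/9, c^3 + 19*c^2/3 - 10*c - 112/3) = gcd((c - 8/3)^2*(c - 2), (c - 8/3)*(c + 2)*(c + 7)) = c - 8/3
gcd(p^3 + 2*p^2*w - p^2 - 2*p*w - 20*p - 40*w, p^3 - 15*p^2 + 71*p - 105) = p - 5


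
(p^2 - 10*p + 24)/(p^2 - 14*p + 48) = (p - 4)/(p - 8)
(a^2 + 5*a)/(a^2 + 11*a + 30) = a/(a + 6)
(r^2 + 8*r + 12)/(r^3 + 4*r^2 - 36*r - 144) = (r + 2)/(r^2 - 2*r - 24)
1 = 1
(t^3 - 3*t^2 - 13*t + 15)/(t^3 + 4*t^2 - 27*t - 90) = (t - 1)/(t + 6)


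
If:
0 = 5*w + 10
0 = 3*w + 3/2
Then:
No Solution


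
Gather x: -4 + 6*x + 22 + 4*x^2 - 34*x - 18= 4*x^2 - 28*x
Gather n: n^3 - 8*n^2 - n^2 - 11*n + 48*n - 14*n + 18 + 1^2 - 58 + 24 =n^3 - 9*n^2 + 23*n - 15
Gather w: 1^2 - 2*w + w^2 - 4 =w^2 - 2*w - 3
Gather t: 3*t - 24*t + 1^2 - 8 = -21*t - 7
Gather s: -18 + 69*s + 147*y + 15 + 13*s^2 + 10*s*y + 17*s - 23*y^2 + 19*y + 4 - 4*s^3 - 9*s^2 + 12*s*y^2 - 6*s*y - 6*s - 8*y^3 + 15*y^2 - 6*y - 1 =-4*s^3 + 4*s^2 + s*(12*y^2 + 4*y + 80) - 8*y^3 - 8*y^2 + 160*y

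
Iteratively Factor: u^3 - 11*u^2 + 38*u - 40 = (u - 4)*(u^2 - 7*u + 10) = (u - 4)*(u - 2)*(u - 5)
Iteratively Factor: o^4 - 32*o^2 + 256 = (o + 4)*(o^3 - 4*o^2 - 16*o + 64) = (o - 4)*(o + 4)*(o^2 - 16) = (o - 4)*(o + 4)^2*(o - 4)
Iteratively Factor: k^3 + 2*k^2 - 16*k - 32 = (k - 4)*(k^2 + 6*k + 8) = (k - 4)*(k + 4)*(k + 2)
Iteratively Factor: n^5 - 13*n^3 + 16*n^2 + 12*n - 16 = (n + 1)*(n^4 - n^3 - 12*n^2 + 28*n - 16) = (n - 2)*(n + 1)*(n^3 + n^2 - 10*n + 8) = (n - 2)*(n - 1)*(n + 1)*(n^2 + 2*n - 8) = (n - 2)*(n - 1)*(n + 1)*(n + 4)*(n - 2)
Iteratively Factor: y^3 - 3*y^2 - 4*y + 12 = (y - 2)*(y^2 - y - 6) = (y - 2)*(y + 2)*(y - 3)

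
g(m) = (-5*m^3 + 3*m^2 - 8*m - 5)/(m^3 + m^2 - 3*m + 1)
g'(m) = (-15*m^2 + 6*m - 8)/(m^3 + m^2 - 3*m + 1) + (-3*m^2 - 2*m + 3)*(-5*m^3 + 3*m^2 - 8*m - 5)/(m^3 + m^2 - 3*m + 1)^2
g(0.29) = -30.15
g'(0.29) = -305.55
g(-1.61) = 8.60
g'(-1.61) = -16.46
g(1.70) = -9.32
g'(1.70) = 11.70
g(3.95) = -4.49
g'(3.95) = 0.21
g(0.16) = -11.32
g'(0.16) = -67.12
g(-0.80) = 1.67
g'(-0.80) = -5.08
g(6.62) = -4.37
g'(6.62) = -0.02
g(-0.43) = -0.25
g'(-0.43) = -5.92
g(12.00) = -4.52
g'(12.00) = -0.03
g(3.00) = -4.89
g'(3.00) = 0.78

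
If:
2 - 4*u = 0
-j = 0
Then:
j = 0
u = 1/2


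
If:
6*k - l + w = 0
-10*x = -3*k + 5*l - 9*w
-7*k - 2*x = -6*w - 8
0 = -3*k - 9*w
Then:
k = 12/5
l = 68/5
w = -4/5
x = -34/5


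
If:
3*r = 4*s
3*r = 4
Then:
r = 4/3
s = 1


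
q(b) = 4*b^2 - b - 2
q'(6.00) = 47.00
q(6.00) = 136.00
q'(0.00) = -1.00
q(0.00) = -2.00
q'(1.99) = 14.92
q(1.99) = 11.85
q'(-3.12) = -25.96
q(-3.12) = 40.06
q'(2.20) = 16.60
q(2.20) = 15.16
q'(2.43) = 18.44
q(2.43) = 19.19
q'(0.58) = 3.64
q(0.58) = -1.23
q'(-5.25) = -43.00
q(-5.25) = 113.50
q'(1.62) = 11.96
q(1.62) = 6.88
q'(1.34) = 9.72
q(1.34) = 3.84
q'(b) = 8*b - 1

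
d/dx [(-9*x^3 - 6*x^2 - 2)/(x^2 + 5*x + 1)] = (-9*x^4 - 90*x^3 - 57*x^2 - 8*x + 10)/(x^4 + 10*x^3 + 27*x^2 + 10*x + 1)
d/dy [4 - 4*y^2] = -8*y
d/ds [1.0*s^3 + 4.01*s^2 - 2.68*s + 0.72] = 3.0*s^2 + 8.02*s - 2.68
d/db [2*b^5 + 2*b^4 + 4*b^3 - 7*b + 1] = 10*b^4 + 8*b^3 + 12*b^2 - 7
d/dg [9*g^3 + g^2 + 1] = g*(27*g + 2)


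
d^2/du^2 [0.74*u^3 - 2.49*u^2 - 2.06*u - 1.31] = 4.44*u - 4.98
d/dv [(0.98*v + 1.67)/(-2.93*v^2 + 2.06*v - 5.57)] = (2.8714*v^2 + 9.7862*v - 8.8988)/(8.5849*v^4 - 12.0716*v^3 + 36.8838*v^2 - 22.9484*v + 31.0249)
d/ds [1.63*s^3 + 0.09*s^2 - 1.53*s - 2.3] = 4.89*s^2 + 0.18*s - 1.53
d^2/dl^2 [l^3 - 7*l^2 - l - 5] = 6*l - 14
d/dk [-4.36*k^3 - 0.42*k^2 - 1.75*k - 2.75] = -13.08*k^2 - 0.84*k - 1.75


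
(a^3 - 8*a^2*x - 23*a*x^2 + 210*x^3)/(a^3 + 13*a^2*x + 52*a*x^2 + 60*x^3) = (a^2 - 13*a*x + 42*x^2)/(a^2 + 8*a*x + 12*x^2)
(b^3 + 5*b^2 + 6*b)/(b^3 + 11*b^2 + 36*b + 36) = b/(b + 6)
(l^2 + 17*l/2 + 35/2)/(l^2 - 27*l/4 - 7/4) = 2*(2*l^2 + 17*l + 35)/(4*l^2 - 27*l - 7)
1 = 1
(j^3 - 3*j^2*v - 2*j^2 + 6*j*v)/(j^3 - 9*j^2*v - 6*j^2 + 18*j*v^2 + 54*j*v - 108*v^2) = j*(2 - j)/(-j^2 + 6*j*v + 6*j - 36*v)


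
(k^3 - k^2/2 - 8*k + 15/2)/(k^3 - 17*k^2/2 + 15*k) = (k^2 + 2*k - 3)/(k*(k - 6))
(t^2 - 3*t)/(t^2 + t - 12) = t/(t + 4)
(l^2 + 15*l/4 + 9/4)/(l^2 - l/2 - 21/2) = (4*l + 3)/(2*(2*l - 7))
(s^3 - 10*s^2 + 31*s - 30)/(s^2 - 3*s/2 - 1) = 2*(s^2 - 8*s + 15)/(2*s + 1)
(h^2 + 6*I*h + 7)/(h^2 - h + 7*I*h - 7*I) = (h - I)/(h - 1)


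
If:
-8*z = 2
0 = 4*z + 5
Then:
No Solution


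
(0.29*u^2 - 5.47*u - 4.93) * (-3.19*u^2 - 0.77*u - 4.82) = -0.9251*u^4 + 17.226*u^3 + 18.5408*u^2 + 30.1615*u + 23.7626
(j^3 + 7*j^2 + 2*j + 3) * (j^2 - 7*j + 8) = j^5 - 39*j^3 + 45*j^2 - 5*j + 24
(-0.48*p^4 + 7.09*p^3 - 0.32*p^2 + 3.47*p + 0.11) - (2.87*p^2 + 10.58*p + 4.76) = -0.48*p^4 + 7.09*p^3 - 3.19*p^2 - 7.11*p - 4.65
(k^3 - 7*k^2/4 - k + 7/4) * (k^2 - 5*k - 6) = k^5 - 27*k^4/4 + 7*k^3/4 + 69*k^2/4 - 11*k/4 - 21/2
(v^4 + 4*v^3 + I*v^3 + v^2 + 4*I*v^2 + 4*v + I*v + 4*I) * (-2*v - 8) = -2*v^5 - 16*v^4 - 2*I*v^4 - 34*v^3 - 16*I*v^3 - 16*v^2 - 34*I*v^2 - 32*v - 16*I*v - 32*I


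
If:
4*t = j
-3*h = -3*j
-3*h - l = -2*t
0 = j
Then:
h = 0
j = 0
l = 0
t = 0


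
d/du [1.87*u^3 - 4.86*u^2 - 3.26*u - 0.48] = 5.61*u^2 - 9.72*u - 3.26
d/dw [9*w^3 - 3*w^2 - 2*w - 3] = 27*w^2 - 6*w - 2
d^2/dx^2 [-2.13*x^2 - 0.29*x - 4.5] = -4.26000000000000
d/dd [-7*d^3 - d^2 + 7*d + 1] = -21*d^2 - 2*d + 7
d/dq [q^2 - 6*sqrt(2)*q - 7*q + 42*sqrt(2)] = 2*q - 6*sqrt(2) - 7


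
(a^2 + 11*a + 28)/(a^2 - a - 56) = (a + 4)/(a - 8)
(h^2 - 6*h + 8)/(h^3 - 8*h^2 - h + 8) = (h^2 - 6*h + 8)/(h^3 - 8*h^2 - h + 8)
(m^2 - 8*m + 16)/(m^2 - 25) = (m^2 - 8*m + 16)/(m^2 - 25)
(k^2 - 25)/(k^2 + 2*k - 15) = (k - 5)/(k - 3)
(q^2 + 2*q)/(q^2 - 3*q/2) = 2*(q + 2)/(2*q - 3)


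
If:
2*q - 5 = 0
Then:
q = 5/2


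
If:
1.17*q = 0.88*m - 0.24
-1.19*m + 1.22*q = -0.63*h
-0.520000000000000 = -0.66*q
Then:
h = 0.97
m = 1.32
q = 0.79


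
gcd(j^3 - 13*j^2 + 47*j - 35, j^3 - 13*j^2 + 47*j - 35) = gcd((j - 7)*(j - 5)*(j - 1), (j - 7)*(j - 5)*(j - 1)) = j^3 - 13*j^2 + 47*j - 35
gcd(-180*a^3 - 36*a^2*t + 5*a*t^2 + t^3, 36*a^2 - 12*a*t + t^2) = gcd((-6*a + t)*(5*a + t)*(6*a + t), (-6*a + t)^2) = -6*a + t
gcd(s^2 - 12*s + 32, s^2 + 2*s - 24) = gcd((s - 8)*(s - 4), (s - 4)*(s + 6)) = s - 4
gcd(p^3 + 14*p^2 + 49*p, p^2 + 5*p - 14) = p + 7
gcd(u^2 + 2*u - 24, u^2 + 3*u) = 1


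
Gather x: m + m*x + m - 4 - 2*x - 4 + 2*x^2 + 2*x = m*x + 2*m + 2*x^2 - 8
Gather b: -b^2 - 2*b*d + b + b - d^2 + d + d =-b^2 + b*(2 - 2*d) - d^2 + 2*d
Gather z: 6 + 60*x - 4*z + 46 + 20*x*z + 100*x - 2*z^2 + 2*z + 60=160*x - 2*z^2 + z*(20*x - 2) + 112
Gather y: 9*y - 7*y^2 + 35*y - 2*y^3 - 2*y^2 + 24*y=-2*y^3 - 9*y^2 + 68*y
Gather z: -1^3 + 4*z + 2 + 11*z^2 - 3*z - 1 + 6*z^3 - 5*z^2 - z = 6*z^3 + 6*z^2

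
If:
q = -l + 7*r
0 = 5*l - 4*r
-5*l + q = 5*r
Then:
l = 0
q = 0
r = 0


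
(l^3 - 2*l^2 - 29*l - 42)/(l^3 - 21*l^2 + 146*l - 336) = (l^2 + 5*l + 6)/(l^2 - 14*l + 48)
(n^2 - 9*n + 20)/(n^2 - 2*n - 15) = (n - 4)/(n + 3)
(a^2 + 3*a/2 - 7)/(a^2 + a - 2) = (a^2 + 3*a/2 - 7)/(a^2 + a - 2)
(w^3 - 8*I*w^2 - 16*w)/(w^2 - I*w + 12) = w*(w - 4*I)/(w + 3*I)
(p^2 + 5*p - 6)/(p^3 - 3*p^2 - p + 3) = (p + 6)/(p^2 - 2*p - 3)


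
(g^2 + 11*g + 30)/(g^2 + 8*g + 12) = (g + 5)/(g + 2)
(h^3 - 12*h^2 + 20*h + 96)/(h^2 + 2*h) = h - 14 + 48/h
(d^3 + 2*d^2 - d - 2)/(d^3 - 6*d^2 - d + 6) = (d + 2)/(d - 6)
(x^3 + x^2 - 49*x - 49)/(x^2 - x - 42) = (x^2 + 8*x + 7)/(x + 6)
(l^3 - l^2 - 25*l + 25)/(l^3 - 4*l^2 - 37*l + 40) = (l - 5)/(l - 8)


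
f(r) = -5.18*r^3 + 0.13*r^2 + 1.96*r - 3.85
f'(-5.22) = -422.84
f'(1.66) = -40.43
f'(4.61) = -327.10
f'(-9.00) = -1259.12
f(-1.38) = 7.31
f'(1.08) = -15.89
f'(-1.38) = -27.99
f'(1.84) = -50.17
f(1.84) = -32.07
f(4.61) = -499.55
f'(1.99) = -59.06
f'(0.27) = 0.90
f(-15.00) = 17478.50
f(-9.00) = 3765.26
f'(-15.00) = -3498.44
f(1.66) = -23.93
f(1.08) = -8.11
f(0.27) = -3.41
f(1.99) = -40.26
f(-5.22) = 726.25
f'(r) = -15.54*r^2 + 0.26*r + 1.96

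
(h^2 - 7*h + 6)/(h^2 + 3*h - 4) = (h - 6)/(h + 4)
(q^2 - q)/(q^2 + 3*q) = (q - 1)/(q + 3)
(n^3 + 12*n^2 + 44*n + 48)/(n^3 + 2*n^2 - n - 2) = (n^2 + 10*n + 24)/(n^2 - 1)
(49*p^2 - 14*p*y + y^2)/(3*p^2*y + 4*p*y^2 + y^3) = (49*p^2 - 14*p*y + y^2)/(y*(3*p^2 + 4*p*y + y^2))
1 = 1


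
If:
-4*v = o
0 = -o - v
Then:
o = 0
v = 0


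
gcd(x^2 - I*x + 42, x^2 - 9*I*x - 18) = 1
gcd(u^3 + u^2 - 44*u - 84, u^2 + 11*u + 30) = u + 6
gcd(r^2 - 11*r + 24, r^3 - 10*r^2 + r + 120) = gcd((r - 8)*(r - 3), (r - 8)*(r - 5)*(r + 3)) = r - 8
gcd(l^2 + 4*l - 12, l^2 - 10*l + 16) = l - 2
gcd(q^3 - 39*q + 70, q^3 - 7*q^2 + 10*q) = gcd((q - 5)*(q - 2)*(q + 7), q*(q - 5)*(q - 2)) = q^2 - 7*q + 10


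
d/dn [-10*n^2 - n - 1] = -20*n - 1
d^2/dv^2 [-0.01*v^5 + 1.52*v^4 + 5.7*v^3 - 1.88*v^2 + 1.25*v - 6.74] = -0.2*v^3 + 18.24*v^2 + 34.2*v - 3.76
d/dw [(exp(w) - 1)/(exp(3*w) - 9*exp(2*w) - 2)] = (3*(1 - exp(w))*(exp(w) - 6)*exp(w) + exp(3*w) - 9*exp(2*w) - 2)*exp(w)/(-exp(3*w) + 9*exp(2*w) + 2)^2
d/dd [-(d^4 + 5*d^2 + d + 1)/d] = -3*d^2 - 5 + d^(-2)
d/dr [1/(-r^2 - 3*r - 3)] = (2*r + 3)/(r^2 + 3*r + 3)^2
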